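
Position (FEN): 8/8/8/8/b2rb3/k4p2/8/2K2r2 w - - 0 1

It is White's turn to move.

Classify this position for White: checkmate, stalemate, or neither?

checkmate

White to move; white king on c1.
In check: yes, from the black rook on f1.
King squares — b1: attacked by Rf1; d1: attacked by Rf1; b2: attacked by Ka3; c2: attacked by Ba4; d2: attacked by Rd4.
Legal moves for White: none.
In check with no legal moves → checkmate.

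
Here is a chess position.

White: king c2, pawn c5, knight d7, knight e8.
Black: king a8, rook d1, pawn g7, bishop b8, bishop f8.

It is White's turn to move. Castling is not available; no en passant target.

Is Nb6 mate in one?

After Nb6: black king on a8; in check: yes, from the white knight on b6.
Black has 2 legal replies: Kb7, Ka7.
In check but a legal move exists → not checkmate.

no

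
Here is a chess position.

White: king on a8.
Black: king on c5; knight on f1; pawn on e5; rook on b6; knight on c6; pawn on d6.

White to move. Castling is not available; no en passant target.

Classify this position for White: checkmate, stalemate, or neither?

stalemate

White to move; white king on a8.
In check: no.
King squares — a7: attacked by Nc6; b7: attacked by Rb6; b8: attacked by Rb6.
Legal moves for White: none.
Not in check and no legal moves → stalemate.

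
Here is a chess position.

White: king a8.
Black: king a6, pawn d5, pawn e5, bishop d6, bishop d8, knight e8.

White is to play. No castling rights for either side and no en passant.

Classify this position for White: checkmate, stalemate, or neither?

White to move; white king on a8.
In check: no.
King squares — a7: attacked by Ka6; b7: attacked by Ka6; b8: attacked by Bd6.
Legal moves for White: none.
Not in check and no legal moves → stalemate.

stalemate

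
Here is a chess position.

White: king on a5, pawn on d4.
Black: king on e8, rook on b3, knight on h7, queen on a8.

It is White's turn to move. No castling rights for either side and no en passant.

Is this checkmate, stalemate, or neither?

checkmate

White to move; white king on a5.
In check: yes, from the black queen on a8.
King squares — a4: attacked by Qa8; b4: attacked by Rb3; b5: attacked by Rb3; a6: attacked by Qa8; b6: attacked by Rb3.
Legal moves for White: none.
In check with no legal moves → checkmate.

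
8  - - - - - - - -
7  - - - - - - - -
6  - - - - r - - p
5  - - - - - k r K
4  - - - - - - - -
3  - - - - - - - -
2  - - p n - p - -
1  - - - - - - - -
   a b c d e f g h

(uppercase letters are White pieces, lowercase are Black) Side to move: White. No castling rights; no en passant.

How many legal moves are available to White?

White to move; king on h5.
In check: yes, from the black rook on g5.
Legal moves: Kh4.
Count: 1.

1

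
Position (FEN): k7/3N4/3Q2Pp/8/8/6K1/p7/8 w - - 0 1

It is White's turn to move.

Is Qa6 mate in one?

After Qa6: black king on a8; in check: yes, from the white queen on a6.
King squares — a7: attacked by Qa6; b7: attacked by Qa6; b8: attacked by Nd7.
Black has no legal moves → checkmate.

yes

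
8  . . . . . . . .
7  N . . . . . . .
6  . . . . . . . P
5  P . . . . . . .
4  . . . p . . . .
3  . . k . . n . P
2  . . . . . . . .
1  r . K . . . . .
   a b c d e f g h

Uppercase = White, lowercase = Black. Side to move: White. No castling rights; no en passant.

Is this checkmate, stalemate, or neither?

checkmate

White to move; white king on c1.
In check: yes, from the black rook on a1.
King squares — b1: attacked by Ra1; d1: attacked by Ra1; b2: attacked by Kc3; c2: attacked by Kc3; d2: attacked by Kc3.
Legal moves for White: none.
In check with no legal moves → checkmate.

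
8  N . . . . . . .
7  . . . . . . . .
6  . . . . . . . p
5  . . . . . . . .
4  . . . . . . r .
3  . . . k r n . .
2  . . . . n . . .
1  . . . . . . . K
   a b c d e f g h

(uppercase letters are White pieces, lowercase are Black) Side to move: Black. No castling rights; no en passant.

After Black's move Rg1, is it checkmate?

After Rg1: white king on h1; in check: yes, from the black rook on g1.
King squares — g1: attacked by Ne2; g2: attacked by Rg1; h2: attacked by Nf3.
White has no legal moves → checkmate.

yes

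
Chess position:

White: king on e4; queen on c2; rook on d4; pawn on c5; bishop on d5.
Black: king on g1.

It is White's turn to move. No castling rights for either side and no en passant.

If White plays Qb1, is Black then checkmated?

no

After Qb1: black king on g1; in check: yes, from the white queen on b1.
Black has 3 legal replies: Kh2, Kg2, Kf2.
In check but a legal move exists → not checkmate.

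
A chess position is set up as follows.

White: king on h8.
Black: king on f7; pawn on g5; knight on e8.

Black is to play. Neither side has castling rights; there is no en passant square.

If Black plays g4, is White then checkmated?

After g4: white king on h8; in check: no.
White is not in check, so this cannot be checkmate.

no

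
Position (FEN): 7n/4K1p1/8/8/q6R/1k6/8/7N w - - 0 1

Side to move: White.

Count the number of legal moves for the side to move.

19

White to move; king on e7.
In check: no.
Legal moves: Kf8, Kd8, Ke6, Kd6, Rxh8, Rh7, Rh6, Rh5, Rg4, Rf4, Re4, Rd4, Rc4, Rb4+, Rxa4, Rh3+, Rh2, Ng3, Nf2.
Count: 19.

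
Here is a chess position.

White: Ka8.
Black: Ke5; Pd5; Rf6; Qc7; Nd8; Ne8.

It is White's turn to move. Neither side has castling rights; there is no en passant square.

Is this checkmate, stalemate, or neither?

stalemate

White to move; white king on a8.
In check: no.
King squares — a7: attacked by Qc7; b7: attacked by Qc7; b8: attacked by Qc7.
Legal moves for White: none.
Not in check and no legal moves → stalemate.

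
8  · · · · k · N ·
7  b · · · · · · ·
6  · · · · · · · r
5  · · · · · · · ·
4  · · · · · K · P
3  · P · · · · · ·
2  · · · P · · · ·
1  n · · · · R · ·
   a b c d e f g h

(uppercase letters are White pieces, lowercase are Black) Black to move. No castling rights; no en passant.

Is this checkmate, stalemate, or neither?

neither

Black to move; black king on e8.
In check: no.
Legal moves for Black include: Kf8, Kd8, Kf7, Kd7, Bb8+, Bb6, Bc5, Bd4, Be3+, Bf2, Bg1, Rh8, Rh7, Rg6, Rf6+, Re6, Rd6, Rc6, ... (list truncated; more exist).
Black has legal moves and is not in check → neither.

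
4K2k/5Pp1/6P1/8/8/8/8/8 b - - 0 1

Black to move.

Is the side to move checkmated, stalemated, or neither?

stalemate

Black to move; black king on h8.
In check: no.
King squares — g7: own pawn; h7: attacked by Pg6; g8: attacked by Pf7.
Legal moves for Black: none.
Not in check and no legal moves → stalemate.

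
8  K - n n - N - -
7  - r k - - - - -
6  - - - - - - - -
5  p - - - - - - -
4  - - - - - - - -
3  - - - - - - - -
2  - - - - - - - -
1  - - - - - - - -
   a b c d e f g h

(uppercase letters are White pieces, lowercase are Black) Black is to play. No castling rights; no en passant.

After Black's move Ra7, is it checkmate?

yes

After Ra7: white king on a8; in check: yes, from the black rook on a7.
King squares — a7: attacked by Nc8; b7: attacked by Ra7; b8: attacked by Kc7.
White has no legal moves → checkmate.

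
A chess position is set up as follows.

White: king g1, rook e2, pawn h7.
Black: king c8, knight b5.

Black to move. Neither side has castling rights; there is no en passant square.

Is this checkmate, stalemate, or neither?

Black to move; black king on c8.
In check: no.
Legal moves for Black: Kd8, Kb8, Kd7, Kc7, Kb7, Nc7, Na7, Nd6, Nd4, Nc3, Na3.
Black has 11 legal moves and is not in check → neither.

neither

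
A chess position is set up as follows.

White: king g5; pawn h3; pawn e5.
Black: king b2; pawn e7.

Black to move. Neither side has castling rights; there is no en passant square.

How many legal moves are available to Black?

Black to move; king on b2.
In check: no.
Legal moves: Kc3, Kb3, Ka3, Kc2, Ka2, Kc1, Kb1, Ka1, e6.
Count: 9.

9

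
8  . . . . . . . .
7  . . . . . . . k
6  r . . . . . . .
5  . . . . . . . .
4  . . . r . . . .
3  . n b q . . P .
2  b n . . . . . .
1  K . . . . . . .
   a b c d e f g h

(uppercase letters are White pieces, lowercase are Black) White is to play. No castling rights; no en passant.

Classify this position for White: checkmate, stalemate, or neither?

checkmate

White to move; white king on a1.
In check: yes, from the black knight on b3.
King squares — b1: attacked by Ba2; a2: attacked by Ra6; b2: attacked by Bc3.
Legal moves for White: none.
In check with no legal moves → checkmate.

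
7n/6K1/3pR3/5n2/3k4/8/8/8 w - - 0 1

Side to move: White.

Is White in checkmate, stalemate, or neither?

White to move; white king on g7.
In check: yes, from the black knight on f5.
Legal moves for White: Kxh8, Kg8, Kf8, Kh7, Kf6.
White is in check but has 5 legal moves → neither.

neither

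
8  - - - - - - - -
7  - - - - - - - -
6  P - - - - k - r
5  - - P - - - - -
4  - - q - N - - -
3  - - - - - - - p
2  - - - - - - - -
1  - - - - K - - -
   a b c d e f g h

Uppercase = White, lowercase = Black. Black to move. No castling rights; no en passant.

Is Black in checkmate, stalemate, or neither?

neither

Black to move; black king on f6.
In check: yes, from the white knight on e4.
King squares — e5: available; f5: available; g5: attacked by Ne4; e6: available; g6: available; e7: available; f7: available; g7: available.
Legal moves for Black: Kg7, Kf7, Ke7, Kg6, Ke6, Kf5, Ke5, Qxe4+.
Black is in check but has 8 legal moves → neither.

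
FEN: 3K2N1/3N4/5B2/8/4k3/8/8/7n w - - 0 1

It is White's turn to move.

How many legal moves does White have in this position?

21

White to move; king on d8.
In check: no.
Legal moves: Ne7, Nh6, Ke8, Kc8, Ke7, Kc7, Nf8, Nb8, Nb6, Ne5, Nc5+, Bh8, Bg7, Be7, Bg5, Be5, Bh4, Bd4, Bc3, Bb2, Ba1.
Count: 21.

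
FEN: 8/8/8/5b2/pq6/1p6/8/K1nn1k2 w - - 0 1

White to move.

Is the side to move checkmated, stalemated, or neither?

stalemate

White to move; white king on a1.
In check: no.
King squares — b1: attacked by Bf5; a2: attacked by Nc1; b2: attacked by Nd1.
Legal moves for White: none.
Not in check and no legal moves → stalemate.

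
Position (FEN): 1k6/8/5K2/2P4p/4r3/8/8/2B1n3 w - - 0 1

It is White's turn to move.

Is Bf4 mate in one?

no

After Bf4: black king on b8; in check: yes, from the white bishop on f4.
Black has 6 legal replies: Kc8, Ka8, Kb7, Ka7, Re5, Rxf4+.
In check but a legal move exists → not checkmate.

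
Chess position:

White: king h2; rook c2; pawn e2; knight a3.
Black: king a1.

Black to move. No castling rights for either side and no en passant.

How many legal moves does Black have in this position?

Black to move; king on a1.
In check: no.
Legal moves: none.
Count: 0.

0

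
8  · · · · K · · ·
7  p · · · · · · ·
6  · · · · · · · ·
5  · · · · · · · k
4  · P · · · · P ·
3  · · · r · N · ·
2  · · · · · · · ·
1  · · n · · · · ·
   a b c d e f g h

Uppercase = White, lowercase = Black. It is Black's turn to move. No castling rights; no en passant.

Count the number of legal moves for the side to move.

3

Black to move; king on h5.
In check: yes, from the white pawn on g4.
Legal moves: Kh6, Kg6, Kxg4.
Count: 3.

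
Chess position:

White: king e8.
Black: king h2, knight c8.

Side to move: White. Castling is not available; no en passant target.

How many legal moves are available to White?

White to move; king on e8.
In check: no.
Legal moves: Kf8, Kd8, Kf7, Kd7.
Count: 4.

4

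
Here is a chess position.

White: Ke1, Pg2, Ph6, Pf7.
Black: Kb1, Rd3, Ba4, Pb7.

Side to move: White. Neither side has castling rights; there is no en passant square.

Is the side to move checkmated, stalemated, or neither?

White to move; white king on e1.
In check: no.
Legal moves for White: Kf2, Ke2, Kf1, f8=Q, f8=R, f8=B, f8=N, h7, g3, g4.
White has 10 legal moves and is not in check → neither.

neither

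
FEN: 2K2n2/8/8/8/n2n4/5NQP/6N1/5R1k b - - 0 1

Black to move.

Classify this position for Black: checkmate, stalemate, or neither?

checkmate

Black to move; black king on h1.
In check: yes, from the white rook on f1.
King squares — g1: attacked by Rf1; g2: attacked by Qg3; h2: attacked by Nf3.
Legal moves for Black: none.
In check with no legal moves → checkmate.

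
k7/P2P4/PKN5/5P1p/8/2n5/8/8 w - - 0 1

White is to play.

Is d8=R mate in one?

After d8=R: black king on a8; in check: yes, from the white rook on d8.
King squares — a7: attacked by Kb6; b7: attacked by Pa6; b8: attacked by Nc6.
Black has no legal moves → checkmate.

yes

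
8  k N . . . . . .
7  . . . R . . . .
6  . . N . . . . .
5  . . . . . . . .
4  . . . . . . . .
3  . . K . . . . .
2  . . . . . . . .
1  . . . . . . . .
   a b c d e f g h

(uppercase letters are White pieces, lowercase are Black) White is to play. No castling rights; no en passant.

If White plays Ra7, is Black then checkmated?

After Ra7: black king on a8; in check: yes, from the white rook on a7.
King squares — a7: attacked by Nc6; b7: attacked by Ra7; b8: attacked by Nc6.
Black has no legal moves → checkmate.

yes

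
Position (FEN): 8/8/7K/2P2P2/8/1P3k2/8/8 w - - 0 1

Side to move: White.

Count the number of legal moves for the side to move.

8

White to move; king on h6.
In check: no.
Legal moves: Kh7, Kg7, Kg6, Kh5, Kg5, f6, c6, b4.
Count: 8.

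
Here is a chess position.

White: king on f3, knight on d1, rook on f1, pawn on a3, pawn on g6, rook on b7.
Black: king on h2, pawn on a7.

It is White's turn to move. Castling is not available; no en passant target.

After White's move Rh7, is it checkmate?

After Rh7: black king on h2; in check: yes, from the white rook on h7.
King squares — g1: attacked by Rf1; h1: attacked by Rf1; g2: attacked by Kf3; g3: attacked by Kf3; h3: attacked by Rh7.
Black has no legal moves → checkmate.

yes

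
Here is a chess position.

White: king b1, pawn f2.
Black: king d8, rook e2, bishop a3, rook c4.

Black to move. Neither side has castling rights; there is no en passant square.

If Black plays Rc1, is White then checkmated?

After Rc1: white king on b1; in check: yes, from the black rook on c1.
King squares — a1: attacked by Rc1; c1: attacked by Ba3; a2: attacked by Re2; b2: attacked by Re2; c2: attacked by Rc1.
White has no legal moves → checkmate.

yes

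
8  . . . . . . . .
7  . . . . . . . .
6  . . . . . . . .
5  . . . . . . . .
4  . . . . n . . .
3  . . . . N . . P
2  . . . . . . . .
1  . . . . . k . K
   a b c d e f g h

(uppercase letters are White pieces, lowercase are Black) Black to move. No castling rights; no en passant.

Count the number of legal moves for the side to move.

3

Black to move; king on f1.
In check: yes, from the white knight on e3.
Legal moves: Kf2, Ke2, Ke1.
Count: 3.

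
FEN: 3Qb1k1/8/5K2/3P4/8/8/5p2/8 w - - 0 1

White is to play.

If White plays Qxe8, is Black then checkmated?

no

After Qxe8: black king on g8; in check: yes, from the white queen on e8.
Black has 1 legal reply: Kh7.
In check but a legal move exists → not checkmate.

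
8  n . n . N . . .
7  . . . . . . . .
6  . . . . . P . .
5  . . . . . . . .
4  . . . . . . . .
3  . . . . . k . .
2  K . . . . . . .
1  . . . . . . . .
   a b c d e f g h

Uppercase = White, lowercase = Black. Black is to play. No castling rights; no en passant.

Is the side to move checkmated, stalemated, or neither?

Black to move; black king on f3.
In check: no.
Legal moves for Black: Ne7, Na7, Nd6, Ncb6, Nc7, Nab6, Kg4, Kf4, Ke4, Kg3, Ke3, Kg2, Kf2, Ke2.
Black has 14 legal moves and is not in check → neither.

neither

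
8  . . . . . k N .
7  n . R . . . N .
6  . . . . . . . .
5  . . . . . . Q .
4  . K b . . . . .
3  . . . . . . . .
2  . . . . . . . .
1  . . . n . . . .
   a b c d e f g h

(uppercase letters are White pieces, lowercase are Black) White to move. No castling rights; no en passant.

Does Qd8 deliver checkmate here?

yes

After Qd8: black king on f8; in check: yes, from the white queen on d8.
King squares — e7: attacked by Rc7; f7: attacked by Rc7; g7: attacked by Rc7; e8: attacked by Ng7; g8: attacked by Qd8.
Black has no legal moves → checkmate.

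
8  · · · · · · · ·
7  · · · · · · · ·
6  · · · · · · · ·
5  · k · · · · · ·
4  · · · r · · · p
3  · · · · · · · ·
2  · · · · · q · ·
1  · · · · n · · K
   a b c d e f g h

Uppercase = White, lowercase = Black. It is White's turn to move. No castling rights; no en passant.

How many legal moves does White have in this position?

White to move; king on h1.
In check: no.
Legal moves: none.
Count: 0.

0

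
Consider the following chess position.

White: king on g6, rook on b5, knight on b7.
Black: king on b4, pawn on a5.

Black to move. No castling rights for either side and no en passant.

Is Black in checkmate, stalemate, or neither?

neither

Black to move; black king on b4.
In check: yes, from the white rook on b5.
Legal moves for Black: Kxb5, Kc4, Ka4, Kc3, Ka3.
Black is in check but has 5 legal moves → neither.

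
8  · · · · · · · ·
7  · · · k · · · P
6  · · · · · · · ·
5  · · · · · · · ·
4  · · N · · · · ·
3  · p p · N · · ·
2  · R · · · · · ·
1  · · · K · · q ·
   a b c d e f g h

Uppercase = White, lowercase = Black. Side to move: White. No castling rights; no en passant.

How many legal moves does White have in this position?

White to move; king on d1.
In check: yes, from the black queen on g1.
Legal moves: Ke2, Nf1.
Count: 2.

2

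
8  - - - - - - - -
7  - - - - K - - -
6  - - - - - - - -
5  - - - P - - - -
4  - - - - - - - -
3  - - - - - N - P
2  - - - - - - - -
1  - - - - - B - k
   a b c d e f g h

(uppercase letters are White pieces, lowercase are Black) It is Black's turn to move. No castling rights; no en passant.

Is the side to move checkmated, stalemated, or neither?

stalemate

Black to move; black king on h1.
In check: no.
King squares — g1: attacked by Nf3; g2: attacked by Bf1; h2: attacked by Nf3.
Legal moves for Black: none.
Not in check and no legal moves → stalemate.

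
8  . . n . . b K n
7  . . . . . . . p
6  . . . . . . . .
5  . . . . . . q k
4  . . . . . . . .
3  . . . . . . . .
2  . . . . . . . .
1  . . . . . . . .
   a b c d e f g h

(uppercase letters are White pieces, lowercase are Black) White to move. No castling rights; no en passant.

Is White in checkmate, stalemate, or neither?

White to move; white king on g8.
In check: yes, from the black queen on g5.
Legal moves for White: Kxh8, Kxf8, Kxh7.
White is in check but has 3 legal moves → neither.

neither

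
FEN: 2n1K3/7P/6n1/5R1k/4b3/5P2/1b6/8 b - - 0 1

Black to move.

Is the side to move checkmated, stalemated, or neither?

neither

Black to move; black king on h5.
In check: yes, from the white rook on f5.
King squares — g4: attacked by Pf3; h4: available; g5: attacked by Rf5; g6: own knight; h6: available.
Legal moves for Black: Kh6, Kh4, Bxf5.
Black is in check but has 3 legal moves → neither.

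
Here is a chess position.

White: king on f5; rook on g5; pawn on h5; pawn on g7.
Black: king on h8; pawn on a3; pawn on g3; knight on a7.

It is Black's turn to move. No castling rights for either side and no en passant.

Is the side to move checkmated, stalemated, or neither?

Black to move; black king on h8.
In check: yes, from the white pawn on g7.
Legal moves for Black: Kg8, Kh7.
Black is in check but has 2 legal moves → neither.

neither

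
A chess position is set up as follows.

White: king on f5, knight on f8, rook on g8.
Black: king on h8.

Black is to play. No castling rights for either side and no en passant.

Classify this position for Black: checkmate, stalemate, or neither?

neither

Black to move; black king on h8.
In check: yes, from the white rook on g8.
King squares — g7: attacked by Rg8; h7: attacked by Nf8; g8: available.
Legal moves for Black: Kxg8.
Black is in check but has 1 legal move → neither.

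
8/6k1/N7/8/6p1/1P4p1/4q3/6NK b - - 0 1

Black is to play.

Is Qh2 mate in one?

After Qh2: white king on h1; in check: yes, from the black queen on h2.
King squares — g1: own knight; g2: attacked by Qh2; h2: attacked by Pg3.
White has no legal moves → checkmate.

yes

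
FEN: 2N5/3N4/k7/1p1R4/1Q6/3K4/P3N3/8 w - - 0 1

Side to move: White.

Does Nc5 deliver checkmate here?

yes

After Nc5: black king on a6; in check: yes, from the white knight on c5.
King squares — a5: attacked by Qb4; b5: own pawn; b6: attacked by Nc8; a7: attacked by Nc8; b7: attacked by Nc5.
Black has no legal moves → checkmate.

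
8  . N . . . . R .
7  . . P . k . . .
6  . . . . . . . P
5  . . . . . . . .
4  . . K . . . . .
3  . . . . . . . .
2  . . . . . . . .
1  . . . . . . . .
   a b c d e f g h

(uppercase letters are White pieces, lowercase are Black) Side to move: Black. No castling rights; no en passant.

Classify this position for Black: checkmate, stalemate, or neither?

neither

Black to move; black king on e7.
In check: no.
Legal moves for Black: Kf7, Kf6, Ke6, Kd6.
Black has 4 legal moves and is not in check → neither.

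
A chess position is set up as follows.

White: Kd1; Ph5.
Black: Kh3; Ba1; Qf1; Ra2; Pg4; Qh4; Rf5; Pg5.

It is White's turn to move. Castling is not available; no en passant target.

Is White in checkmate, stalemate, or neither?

checkmate

White to move; white king on d1.
In check: yes, from the black queen on f1.
King squares — c1: attacked by Qf1; e1: attacked by Qf1; c2: attacked by Ra2; d2: attacked by Ra2; e2: attacked by Qf1.
Legal moves for White: none.
In check with no legal moves → checkmate.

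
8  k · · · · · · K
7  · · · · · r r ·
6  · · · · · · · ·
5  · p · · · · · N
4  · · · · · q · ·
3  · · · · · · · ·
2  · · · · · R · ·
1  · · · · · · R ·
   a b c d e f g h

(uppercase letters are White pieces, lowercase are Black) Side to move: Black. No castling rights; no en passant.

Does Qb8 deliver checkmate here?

yes

After Qb8: white king on h8; in check: yes, from the black queen on b8.
King squares — g7: attacked by Rf7; h7: attacked by Rg7; g8: attacked by Rg7.
White has no legal moves → checkmate.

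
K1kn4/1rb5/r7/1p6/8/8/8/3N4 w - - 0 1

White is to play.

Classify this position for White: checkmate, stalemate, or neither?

White to move; white king on a8.
In check: yes, from the black rook on a6.
King squares — a7: attacked by Ra6; b7: attacked by Kc8; b8: attacked by Rb7.
Legal moves for White: none.
In check with no legal moves → checkmate.

checkmate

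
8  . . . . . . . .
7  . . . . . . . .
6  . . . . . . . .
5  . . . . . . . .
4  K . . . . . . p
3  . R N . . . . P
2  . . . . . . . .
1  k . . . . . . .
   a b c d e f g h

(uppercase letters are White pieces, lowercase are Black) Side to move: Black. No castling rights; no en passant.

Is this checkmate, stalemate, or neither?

Black to move; black king on a1.
In check: no.
King squares — b1: attacked by Rb3; a2: attacked by Nc3; b2: attacked by Rb3.
Legal moves for Black: none.
Not in check and no legal moves → stalemate.

stalemate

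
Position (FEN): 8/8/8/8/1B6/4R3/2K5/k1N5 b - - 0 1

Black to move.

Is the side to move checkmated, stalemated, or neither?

Black to move; black king on a1.
In check: no.
King squares — b1: attacked by Kc2; a2: attacked by Nc1; b2: attacked by Kc2.
Legal moves for Black: none.
Not in check and no legal moves → stalemate.

stalemate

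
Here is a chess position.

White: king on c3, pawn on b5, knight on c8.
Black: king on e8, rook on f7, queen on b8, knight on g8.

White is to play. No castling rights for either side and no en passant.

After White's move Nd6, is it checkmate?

After Nd6: black king on e8; in check: yes, from the white knight on d6.
Black has 5 legal replies: Kf8, Kd8, Ke7, Kd7, Qxd6.
In check but a legal move exists → not checkmate.

no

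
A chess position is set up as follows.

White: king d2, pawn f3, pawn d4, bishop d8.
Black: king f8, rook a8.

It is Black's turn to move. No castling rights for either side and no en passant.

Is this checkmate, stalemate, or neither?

Black to move; black king on f8.
In check: no.
Legal moves for Black: Kg8, Ke8, Kg7, Kf7, Rxd8, Rc8, Rb8, Ra7, Ra6, Ra5, Ra4, Ra3, Ra2+, Ra1.
Black has 14 legal moves and is not in check → neither.

neither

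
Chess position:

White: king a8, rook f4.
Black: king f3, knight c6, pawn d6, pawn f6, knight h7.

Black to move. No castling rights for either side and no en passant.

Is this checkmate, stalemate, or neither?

neither

Black to move; black king on f3.
In check: yes, from the white rook on f4.
Legal moves for Black: Kxf4, Kg3, Ke3, Kg2, Ke2.
Black is in check but has 5 legal moves → neither.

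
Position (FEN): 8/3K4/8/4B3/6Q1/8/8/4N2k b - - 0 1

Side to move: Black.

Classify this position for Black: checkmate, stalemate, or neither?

stalemate

Black to move; black king on h1.
In check: no.
King squares — g1: attacked by Qg4; g2: attacked by Ne1; h2: attacked by Be5.
Legal moves for Black: none.
Not in check and no legal moves → stalemate.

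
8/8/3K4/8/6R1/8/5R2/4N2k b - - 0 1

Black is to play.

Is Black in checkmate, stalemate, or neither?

Black to move; black king on h1.
In check: no.
King squares — g1: attacked by Rg4; g2: attacked by Ne1; h2: attacked by Rf2.
Legal moves for Black: none.
Not in check and no legal moves → stalemate.

stalemate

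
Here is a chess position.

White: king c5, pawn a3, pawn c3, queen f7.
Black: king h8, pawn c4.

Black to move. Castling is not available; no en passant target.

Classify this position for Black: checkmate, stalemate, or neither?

Black to move; black king on h8.
In check: no.
King squares — g7: attacked by Qf7; h7: attacked by Qf7; g8: attacked by Qf7.
Legal moves for Black: none.
Not in check and no legal moves → stalemate.

stalemate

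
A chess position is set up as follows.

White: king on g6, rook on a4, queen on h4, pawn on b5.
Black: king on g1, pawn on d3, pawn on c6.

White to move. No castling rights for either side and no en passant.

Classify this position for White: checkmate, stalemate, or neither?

neither

White to move; white king on g6.
In check: no.
Legal moves for White include: Kh7, Kg7, Kf7, Kh6, Kf6, Kh5, Kg5, Kf5, Qh8, Qd8, Qh7, Qe7, Qh6, Qf6, Qh5, Qg5+, Qg4+, Qf4, ... (list truncated; more exist).
White has legal moves and is not in check → neither.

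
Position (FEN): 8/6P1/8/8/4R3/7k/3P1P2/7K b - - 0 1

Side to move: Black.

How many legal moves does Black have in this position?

0

Black to move; king on h3.
In check: no.
Legal moves: none.
Count: 0.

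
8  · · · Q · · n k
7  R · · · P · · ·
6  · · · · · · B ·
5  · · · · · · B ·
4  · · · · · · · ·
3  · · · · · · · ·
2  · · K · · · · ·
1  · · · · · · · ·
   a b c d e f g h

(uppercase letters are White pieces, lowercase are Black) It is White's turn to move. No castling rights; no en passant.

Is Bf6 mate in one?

yes

After Bf6: black king on h8; in check: yes, from the white bishop on f6.
King squares — g7: attacked by Bf6; h7: attacked by Bg6; g8: own knight.
Black has no legal moves → checkmate.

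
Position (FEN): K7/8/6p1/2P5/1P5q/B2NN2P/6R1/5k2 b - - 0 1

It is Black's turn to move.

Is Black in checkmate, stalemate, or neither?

checkmate

Black to move; black king on f1.
In check: yes, from the white knight on e3.
King squares — e1: attacked by Nd3; g1: attacked by Rg2; e2: attacked by Rg2; f2: attacked by Rg2; g2: attacked by Ne3.
Legal moves for Black: none.
In check with no legal moves → checkmate.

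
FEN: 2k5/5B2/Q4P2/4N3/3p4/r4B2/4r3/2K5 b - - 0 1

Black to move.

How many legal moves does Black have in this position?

Black to move; king on c8.
In check: yes, from the white queen on a6.
Legal moves: Kd8, Kb8, Kc7, Rxa6.
Count: 4.

4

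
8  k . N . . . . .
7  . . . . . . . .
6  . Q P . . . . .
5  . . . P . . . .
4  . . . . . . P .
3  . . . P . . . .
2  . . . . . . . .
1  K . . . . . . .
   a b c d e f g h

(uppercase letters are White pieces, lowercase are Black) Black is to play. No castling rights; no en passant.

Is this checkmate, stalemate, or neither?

Black to move; black king on a8.
In check: no.
King squares — a7: attacked by Qb6; b7: attacked by Qb6; b8: attacked by Qb6.
Legal moves for Black: none.
Not in check and no legal moves → stalemate.

stalemate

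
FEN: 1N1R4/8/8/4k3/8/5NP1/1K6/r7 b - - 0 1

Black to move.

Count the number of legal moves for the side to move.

4

Black to move; king on e5.
In check: yes, from the white knight on f3.
Legal moves: Kf6, Ke6, Kf5, Ke4.
Count: 4.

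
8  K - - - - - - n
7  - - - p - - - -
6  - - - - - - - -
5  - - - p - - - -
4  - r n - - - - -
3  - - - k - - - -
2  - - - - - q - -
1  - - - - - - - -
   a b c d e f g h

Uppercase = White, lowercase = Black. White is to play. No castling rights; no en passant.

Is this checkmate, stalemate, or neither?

stalemate

White to move; white king on a8.
In check: no.
King squares — a7: attacked by Qf2; b7: attacked by Rb4; b8: attacked by Rb4.
Legal moves for White: none.
Not in check and no legal moves → stalemate.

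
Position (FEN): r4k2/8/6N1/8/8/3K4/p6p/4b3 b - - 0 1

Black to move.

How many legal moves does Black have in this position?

Black to move; king on f8.
In check: yes, from the white knight on g6.
Legal moves: Kg8, Ke8, Kg7, Kf7.
Count: 4.

4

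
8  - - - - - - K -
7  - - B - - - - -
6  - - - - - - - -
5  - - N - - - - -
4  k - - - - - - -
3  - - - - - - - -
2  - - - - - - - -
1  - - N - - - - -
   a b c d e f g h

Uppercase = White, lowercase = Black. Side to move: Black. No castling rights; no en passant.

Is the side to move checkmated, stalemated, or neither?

neither

Black to move; black king on a4.
In check: yes, from the white knight on c5.
Legal moves for Black: Kb5, Kb4, Ka3.
Black is in check but has 3 legal moves → neither.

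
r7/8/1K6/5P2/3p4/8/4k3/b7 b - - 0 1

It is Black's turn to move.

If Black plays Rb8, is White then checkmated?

no

After Rb8: white king on b6; in check: yes, from the black rook on b8.
White has 6 legal replies: Kc7, Ka7, Kc6, Ka6, Kc5, Ka5.
In check but a legal move exists → not checkmate.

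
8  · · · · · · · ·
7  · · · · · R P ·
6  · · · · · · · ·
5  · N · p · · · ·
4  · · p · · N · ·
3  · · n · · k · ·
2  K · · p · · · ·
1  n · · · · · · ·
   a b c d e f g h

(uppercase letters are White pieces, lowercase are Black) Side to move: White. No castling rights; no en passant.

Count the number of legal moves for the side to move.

White to move; king on a2.
In check: yes, from the black knight on c3.
Legal moves: Ka3, Kb2, Kxa1, Nxc3.
Count: 4.

4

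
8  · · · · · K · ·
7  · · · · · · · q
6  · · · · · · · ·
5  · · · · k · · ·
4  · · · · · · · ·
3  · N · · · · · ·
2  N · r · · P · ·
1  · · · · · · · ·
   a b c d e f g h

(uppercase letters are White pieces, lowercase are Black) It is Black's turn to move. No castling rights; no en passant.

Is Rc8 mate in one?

After Rc8: white king on f8; in check: yes, from the black rook on c8.
King squares — e7: attacked by Qh7; f7: attacked by Qh7; g7: attacked by Qh7; e8: attacked by Rc8; g8: attacked by Qh7.
White has no legal moves → checkmate.

yes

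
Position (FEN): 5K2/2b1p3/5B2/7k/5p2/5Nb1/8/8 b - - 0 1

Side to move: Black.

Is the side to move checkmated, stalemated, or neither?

neither

Black to move; black king on h5.
In check: no.
Legal moves for Black: Bd8, Bb8, Bd6, Bb6, Be5, Ba5, Kh6, Kg6, Kg4, Bh4, Bh2, Bf2, Be1, exf6, e6, e5.
Black has 16 legal moves and is not in check → neither.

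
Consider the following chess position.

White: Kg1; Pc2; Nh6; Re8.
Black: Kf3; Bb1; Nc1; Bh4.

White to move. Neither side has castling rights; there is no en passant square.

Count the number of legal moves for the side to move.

White to move; king on g1.
In check: no.
Legal moves: Rh8, Rg8, Rf8+, Rd8, Rc8, Rb8, Ra8, Re7, Re6, Re5, Re4, Re3+, Re2, Re1, Ng8, Nf7, Nf5, Ng4, Kh2, Kh1, Kf1, c3, c4.
Count: 23.

23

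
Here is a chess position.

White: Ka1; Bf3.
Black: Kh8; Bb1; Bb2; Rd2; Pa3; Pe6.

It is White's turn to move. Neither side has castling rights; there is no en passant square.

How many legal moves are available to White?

White to move; king on a1.
In check: yes, from the black bishop on b2.
Legal moves: Kxb1.
Count: 1.

1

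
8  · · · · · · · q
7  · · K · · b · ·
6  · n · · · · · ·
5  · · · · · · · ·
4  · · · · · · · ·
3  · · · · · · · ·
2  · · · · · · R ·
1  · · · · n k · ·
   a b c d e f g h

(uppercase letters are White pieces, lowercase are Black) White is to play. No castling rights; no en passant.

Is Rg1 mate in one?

After Rg1: black king on f1; in check: yes, from the white rook on g1.
Black has 3 legal replies: Kf2, Ke2, Kxg1.
In check but a legal move exists → not checkmate.

no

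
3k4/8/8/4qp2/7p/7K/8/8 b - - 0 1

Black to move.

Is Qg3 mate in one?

yes

After Qg3: white king on h3; in check: yes, from the black queen on g3.
King squares — g2: attacked by Qg3; h2: attacked by Qg3; g3: attacked by Ph4; g4: attacked by Qg3; h4: attacked by Qg3.
White has no legal moves → checkmate.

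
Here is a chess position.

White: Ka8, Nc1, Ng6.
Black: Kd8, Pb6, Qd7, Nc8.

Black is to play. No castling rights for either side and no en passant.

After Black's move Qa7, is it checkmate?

After Qa7: white king on a8; in check: yes, from the black queen on a7.
King squares — a7: attacked by Nc8; b7: attacked by Qa7; b8: attacked by Qa7.
White has no legal moves → checkmate.

yes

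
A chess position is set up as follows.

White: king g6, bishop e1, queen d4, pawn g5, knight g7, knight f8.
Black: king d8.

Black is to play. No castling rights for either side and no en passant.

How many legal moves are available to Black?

3

Black to move; king on d8.
In check: yes, from the white queen on d4.
Legal moves: Kc8, Ke7, Kc7.
Count: 3.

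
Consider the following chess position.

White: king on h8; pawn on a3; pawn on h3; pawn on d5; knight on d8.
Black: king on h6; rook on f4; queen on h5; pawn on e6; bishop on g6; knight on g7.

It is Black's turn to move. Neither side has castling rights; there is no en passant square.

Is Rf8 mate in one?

After Rf8: white king on h8; in check: yes, from the black rook on f8.
King squares — g7: attacked by Kh6; h7: attacked by Bg6; g8: attacked by Rf8.
White has no legal moves → checkmate.

yes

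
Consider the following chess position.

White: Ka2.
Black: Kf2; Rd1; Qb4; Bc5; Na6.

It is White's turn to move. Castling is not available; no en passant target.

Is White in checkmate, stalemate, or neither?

White to move; white king on a2.
In check: no.
King squares — a1: attacked by Rd1; b1: attacked by Rd1; b2: attacked by Qb4; a3: attacked by Qb4; b3: attacked by Qb4.
Legal moves for White: none.
Not in check and no legal moves → stalemate.

stalemate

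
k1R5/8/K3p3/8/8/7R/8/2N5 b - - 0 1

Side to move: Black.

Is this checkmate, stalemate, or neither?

Black to move; black king on a8.
In check: yes, from the white rook on c8.
King squares — a7: attacked by Ka6; b7: attacked by Ka6; b8: attacked by Rc8.
Legal moves for Black: none.
In check with no legal moves → checkmate.

checkmate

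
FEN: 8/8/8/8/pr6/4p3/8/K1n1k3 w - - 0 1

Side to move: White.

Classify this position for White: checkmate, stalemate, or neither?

stalemate

White to move; white king on a1.
In check: no.
King squares — b1: attacked by Rb4; a2: attacked by Nc1; b2: attacked by Rb4.
Legal moves for White: none.
Not in check and no legal moves → stalemate.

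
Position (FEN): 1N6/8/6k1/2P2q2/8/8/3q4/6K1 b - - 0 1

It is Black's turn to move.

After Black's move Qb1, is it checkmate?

After Qb1: white king on g1; in check: yes, from the black queen on b1.
King squares — f1: attacked by Qb1; h1: attacked by Qb1; f2: attacked by Qd2; g2: attacked by Qd2; h2: attacked by Qd2.
White has no legal moves → checkmate.

yes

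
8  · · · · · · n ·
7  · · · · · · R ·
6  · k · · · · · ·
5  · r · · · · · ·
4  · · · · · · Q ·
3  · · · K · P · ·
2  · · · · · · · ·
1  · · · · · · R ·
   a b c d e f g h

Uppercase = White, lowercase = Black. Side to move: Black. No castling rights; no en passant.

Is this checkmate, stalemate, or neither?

Black to move; black king on b6.
In check: no.
Legal moves for Black: Ne7, Nh6, Nf6, Kc6, Ka6, Kc5, Ka5, Rh5, Rg5, Rf5, Re5, Rd5+, Rc5, Ra5, Rb4, Rb3+, Rb2, Rb1.
Black has 18 legal moves and is not in check → neither.

neither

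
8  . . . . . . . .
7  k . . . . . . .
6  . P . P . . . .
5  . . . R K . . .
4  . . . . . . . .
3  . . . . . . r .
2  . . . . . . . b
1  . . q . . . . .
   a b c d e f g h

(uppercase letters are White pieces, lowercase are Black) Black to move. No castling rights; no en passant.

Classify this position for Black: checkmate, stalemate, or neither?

neither

Black to move; black king on a7.
In check: yes, from the white pawn on b6.
Legal moves for Black: Kb8, Ka8, Kb7, Kxb6, Ka6.
Black is in check but has 5 legal moves → neither.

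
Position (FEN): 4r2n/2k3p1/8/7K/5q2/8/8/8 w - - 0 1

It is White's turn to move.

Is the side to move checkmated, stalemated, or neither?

stalemate

White to move; white king on h5.
In check: no.
King squares — g4: attacked by Qf4; h4: attacked by Qf4; g5: attacked by Qf4; g6: attacked by Nh8; h6: attacked by Qf4.
Legal moves for White: none.
Not in check and no legal moves → stalemate.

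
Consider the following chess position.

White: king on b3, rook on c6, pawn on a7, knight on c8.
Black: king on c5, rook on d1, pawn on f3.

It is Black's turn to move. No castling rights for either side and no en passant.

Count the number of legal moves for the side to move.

Black to move; king on c5.
In check: yes, from the white rook on c6.
Legal moves: Kxc6, Kd5, Kb5, Kd4.
Count: 4.

4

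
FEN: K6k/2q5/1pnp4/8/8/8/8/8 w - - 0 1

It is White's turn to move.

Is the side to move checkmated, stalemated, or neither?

stalemate

White to move; white king on a8.
In check: no.
King squares — a7: attacked by Nc6; b7: attacked by Qc7; b8: attacked by Nc6.
Legal moves for White: none.
Not in check and no legal moves → stalemate.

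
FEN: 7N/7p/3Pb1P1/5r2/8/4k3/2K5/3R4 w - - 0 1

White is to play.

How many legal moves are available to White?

19

White to move; king on c2.
In check: no.
Legal moves: Nf7, Kc3, Kb2, Kc1, Kb1, Rd5, Rd4, Rd3+, Rd2, Rh1, Rg1, Rf1, Re1+, Rc1, Rb1, Ra1, gxh7, g7, d7.
Count: 19.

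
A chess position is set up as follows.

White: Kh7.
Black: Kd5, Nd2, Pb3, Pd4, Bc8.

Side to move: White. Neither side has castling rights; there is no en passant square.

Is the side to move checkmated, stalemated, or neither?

neither

White to move; white king on h7.
In check: no.
Legal moves for White: Kh8, Kg8, Kg7, Kh6, Kg6.
White has 5 legal moves and is not in check → neither.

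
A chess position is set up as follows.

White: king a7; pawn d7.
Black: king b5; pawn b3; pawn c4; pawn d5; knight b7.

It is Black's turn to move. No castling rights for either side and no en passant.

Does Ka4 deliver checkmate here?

After Ka4: white king on a7; in check: no.
White is not in check, so this cannot be checkmate.

no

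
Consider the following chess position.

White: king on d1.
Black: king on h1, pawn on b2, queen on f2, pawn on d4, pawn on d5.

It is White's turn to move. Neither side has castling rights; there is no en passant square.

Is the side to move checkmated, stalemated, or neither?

White to move; white king on d1.
In check: no.
King squares — c1: attacked by Pb2; e1: attacked by Qf2; c2: attacked by Qf2; d2: attacked by Qf2; e2: attacked by Qf2.
Legal moves for White: none.
Not in check and no legal moves → stalemate.

stalemate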